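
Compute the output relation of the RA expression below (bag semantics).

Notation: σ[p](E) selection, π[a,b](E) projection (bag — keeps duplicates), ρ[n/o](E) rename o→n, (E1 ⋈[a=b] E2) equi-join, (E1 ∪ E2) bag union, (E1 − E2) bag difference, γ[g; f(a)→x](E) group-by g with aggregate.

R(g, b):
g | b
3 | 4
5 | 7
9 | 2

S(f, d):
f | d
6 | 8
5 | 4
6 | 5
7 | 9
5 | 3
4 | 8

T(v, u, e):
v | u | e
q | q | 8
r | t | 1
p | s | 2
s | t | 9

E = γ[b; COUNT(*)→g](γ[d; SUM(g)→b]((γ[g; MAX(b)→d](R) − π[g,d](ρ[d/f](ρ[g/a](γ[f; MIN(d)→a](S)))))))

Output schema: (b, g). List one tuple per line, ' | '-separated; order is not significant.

Per-node cardinality:
  R → 3
  γ[g; MAX(b)→d](R) → 3
  S → 6
  γ[f; MIN(d)→a](S) → 4
  ρ[g/a](γ[f; MIN(d)→a](S)) → 4
  ρ[d/f](ρ[g/a](γ[f; MIN(d)→a](S))) → 4
  π[g,d](ρ[d/f](ρ[g/a](γ[f; MIN(d)→a](S)))) → 4
  (γ[g; MAX(b)→d](R) − π[g,d](ρ[d/f](ρ[g/a](γ[f; MIN(d)→a](S))))) → 3
  γ[d; SUM(g)→b]((γ[g; MAX(b)→d](R) − π[g,d](ρ[d/f](ρ[g/a](γ[f; MIN(d)→a](S)))))) → 3
  γ[b; COUNT(*)→g](γ[d; SUM(g)→b]((γ[g; MAX(b)→d](R) − π[g,d](ρ[d/f](ρ[g/a](γ[f; MIN(d)→a](S))))))) → 3

== RESULT ==
b | g
3 | 1
5 | 1
9 | 1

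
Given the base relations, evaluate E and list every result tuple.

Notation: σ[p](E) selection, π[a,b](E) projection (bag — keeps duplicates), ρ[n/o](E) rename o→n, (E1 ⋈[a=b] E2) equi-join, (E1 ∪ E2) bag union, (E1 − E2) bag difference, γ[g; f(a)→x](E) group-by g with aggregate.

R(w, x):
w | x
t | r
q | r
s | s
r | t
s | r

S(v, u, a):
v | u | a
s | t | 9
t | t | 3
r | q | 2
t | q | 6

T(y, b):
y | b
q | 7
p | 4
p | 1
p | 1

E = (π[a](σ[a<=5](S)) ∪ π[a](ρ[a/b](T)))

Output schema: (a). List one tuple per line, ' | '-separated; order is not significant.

Row counts bottom-up:
  S → 4
  σ[a<=5](S) → 2
  π[a](σ[a<=5](S)) → 2
  T → 4
  ρ[a/b](T) → 4
  π[a](ρ[a/b](T)) → 4
  (π[a](σ[a<=5](S)) ∪ π[a](ρ[a/b](T))) → 6

== RESULT ==
a
1
1
2
3
4
7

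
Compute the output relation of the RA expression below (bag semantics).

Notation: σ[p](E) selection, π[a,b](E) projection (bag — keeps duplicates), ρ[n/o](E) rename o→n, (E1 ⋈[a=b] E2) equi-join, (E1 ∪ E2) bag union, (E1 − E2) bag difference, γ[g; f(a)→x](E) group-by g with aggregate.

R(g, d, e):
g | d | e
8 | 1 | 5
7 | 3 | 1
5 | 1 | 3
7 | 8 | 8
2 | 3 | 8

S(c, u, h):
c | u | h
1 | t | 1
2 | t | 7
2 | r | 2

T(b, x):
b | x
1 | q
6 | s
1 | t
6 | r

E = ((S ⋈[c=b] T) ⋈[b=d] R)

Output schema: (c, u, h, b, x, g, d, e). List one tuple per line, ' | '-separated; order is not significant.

Row counts bottom-up:
  S → 3
  T → 4
  (S ⋈[c=b] T) → 2
  R → 5
  ((S ⋈[c=b] T) ⋈[b=d] R) → 4

== RESULT ==
c | u | h | b | x | g | d | e
1 | t | 1 | 1 | q | 5 | 1 | 3
1 | t | 1 | 1 | q | 8 | 1 | 5
1 | t | 1 | 1 | t | 5 | 1 | 3
1 | t | 1 | 1 | t | 8 | 1 | 5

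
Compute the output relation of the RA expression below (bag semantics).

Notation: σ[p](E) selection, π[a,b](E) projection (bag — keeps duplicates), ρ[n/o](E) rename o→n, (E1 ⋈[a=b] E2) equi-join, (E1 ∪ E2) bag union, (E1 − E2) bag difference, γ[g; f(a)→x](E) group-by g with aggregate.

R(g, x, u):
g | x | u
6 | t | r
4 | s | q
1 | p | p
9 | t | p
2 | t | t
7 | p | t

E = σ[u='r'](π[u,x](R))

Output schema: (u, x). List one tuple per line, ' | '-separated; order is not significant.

Subexpression sizes:
  R → 6
  π[u,x](R) → 6
  σ[u='r'](π[u,x](R)) → 1

== RESULT ==
u | x
r | t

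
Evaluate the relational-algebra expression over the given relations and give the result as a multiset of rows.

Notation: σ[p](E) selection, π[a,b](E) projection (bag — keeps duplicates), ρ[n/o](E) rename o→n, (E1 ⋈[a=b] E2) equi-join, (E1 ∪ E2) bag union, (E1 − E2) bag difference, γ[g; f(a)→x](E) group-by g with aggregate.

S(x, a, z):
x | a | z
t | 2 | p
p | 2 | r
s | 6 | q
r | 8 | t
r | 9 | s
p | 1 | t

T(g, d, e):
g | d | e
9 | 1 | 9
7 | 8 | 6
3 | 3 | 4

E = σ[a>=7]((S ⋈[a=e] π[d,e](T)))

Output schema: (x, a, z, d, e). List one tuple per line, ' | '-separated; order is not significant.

Stepwise |·|:
  S → 6
  T → 3
  π[d,e](T) → 3
  (S ⋈[a=e] π[d,e](T)) → 2
  σ[a>=7]((S ⋈[a=e] π[d,e](T))) → 1

== RESULT ==
x | a | z | d | e
r | 9 | s | 1 | 9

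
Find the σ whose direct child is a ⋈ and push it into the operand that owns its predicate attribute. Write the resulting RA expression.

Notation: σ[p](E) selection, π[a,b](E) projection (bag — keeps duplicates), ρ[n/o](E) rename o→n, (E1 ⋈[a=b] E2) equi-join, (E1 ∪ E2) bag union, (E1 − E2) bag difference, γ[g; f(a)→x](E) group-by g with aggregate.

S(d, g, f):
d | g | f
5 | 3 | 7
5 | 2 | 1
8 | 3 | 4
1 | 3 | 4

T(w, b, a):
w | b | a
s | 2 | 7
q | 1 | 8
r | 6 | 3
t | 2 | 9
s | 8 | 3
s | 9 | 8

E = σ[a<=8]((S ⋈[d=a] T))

σ filters on a, owned by the right side.
E' = (S ⋈[d=a] σ[a<=8](T))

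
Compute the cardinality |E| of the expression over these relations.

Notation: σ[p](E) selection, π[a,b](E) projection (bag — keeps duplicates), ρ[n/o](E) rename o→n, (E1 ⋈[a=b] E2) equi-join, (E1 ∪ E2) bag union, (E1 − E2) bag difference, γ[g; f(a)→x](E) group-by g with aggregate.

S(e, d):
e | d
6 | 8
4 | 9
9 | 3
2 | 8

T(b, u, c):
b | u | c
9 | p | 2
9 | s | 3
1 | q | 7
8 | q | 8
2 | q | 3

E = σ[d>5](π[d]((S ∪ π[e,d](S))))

Subexpression sizes:
  S → 4
  S → 4
  π[e,d](S) → 4
  (S ∪ π[e,d](S)) → 8
  π[d]((S ∪ π[e,d](S))) → 8
  σ[d>5](π[d]((S ∪ π[e,d](S)))) → 6

|E| = 6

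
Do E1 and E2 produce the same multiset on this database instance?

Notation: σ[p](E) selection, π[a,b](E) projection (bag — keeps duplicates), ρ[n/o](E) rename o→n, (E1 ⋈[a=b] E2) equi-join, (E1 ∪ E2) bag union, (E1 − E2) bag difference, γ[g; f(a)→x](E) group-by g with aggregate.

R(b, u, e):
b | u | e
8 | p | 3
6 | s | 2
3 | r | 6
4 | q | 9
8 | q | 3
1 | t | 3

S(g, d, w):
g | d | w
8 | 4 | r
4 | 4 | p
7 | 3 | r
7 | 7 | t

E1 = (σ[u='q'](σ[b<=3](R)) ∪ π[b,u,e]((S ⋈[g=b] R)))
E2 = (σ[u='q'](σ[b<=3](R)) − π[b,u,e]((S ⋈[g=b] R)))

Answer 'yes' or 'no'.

E1 stepwise |·|:
  R → 6
  σ[b<=3](R) → 2
  σ[u='q'](σ[b<=3](R)) → 0
  S → 4
  R → 6
  (S ⋈[g=b] R) → 3
  π[b,u,e]((S ⋈[g=b] R)) → 3
  (σ[u='q'](σ[b<=3](R)) ∪ π[b,u,e]((S ⋈[g=b] R))) → 3
E2 stepwise |·|:
  R → 6
  σ[b<=3](R) → 2
  σ[u='q'](σ[b<=3](R)) → 0
  S → 4
  R → 6
  (S ⋈[g=b] R) → 3
  π[b,u,e]((S ⋈[g=b] R)) → 3
  (σ[u='q'](σ[b<=3](R)) − π[b,u,e]((S ⋈[g=b] R))) → 0

E1 result:
b | u | e
4 | q | 9
8 | p | 3
8 | q | 3
E2 result:
b | u | e
(0 rows)
Witness: (8, 'q', 3) appears 1× in E1 but 0× in E2.

no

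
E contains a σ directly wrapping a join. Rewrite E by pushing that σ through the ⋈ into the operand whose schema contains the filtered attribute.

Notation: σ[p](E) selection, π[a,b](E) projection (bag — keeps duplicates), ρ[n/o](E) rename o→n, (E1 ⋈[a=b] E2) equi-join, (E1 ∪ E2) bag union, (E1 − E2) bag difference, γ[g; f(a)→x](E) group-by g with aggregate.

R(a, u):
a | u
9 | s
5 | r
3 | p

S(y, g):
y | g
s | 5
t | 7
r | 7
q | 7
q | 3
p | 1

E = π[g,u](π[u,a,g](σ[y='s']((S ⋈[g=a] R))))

σ filters on y, owned by the left side.
E' = π[g,u](π[u,a,g]((σ[y='s'](S) ⋈[g=a] R)))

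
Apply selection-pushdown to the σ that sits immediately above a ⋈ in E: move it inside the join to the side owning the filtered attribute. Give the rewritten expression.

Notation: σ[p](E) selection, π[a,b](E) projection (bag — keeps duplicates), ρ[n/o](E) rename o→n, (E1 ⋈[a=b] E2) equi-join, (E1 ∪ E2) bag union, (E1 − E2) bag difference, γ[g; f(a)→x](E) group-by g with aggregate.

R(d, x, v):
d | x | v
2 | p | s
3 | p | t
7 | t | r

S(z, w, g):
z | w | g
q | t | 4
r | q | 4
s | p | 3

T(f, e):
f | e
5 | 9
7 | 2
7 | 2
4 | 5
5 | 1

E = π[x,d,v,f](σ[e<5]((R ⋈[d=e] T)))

σ filters on e, owned by the right side.
E' = π[x,d,v,f]((R ⋈[d=e] σ[e<5](T)))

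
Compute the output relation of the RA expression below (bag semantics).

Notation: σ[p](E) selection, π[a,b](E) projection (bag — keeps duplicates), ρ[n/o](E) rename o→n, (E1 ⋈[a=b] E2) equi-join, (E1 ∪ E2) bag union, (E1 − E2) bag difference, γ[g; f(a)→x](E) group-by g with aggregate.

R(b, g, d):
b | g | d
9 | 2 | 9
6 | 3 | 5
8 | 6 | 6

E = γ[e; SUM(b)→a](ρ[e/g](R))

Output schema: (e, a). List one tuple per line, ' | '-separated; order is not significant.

Row counts bottom-up:
  R → 3
  ρ[e/g](R) → 3
  γ[e; SUM(b)→a](ρ[e/g](R)) → 3

== RESULT ==
e | a
2 | 9
3 | 6
6 | 8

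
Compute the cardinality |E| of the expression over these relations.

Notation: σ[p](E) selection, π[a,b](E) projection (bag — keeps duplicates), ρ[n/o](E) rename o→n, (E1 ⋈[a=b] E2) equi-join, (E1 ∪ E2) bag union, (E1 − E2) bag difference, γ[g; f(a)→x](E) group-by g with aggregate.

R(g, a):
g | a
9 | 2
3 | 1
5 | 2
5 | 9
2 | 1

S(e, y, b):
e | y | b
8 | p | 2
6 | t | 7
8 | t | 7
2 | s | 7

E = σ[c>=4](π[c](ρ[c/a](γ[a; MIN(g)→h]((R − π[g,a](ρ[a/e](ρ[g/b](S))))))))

Per-node cardinality:
  R → 5
  S → 4
  ρ[g/b](S) → 4
  ρ[a/e](ρ[g/b](S)) → 4
  π[g,a](ρ[a/e](ρ[g/b](S))) → 4
  (R − π[g,a](ρ[a/e](ρ[g/b](S)))) → 5
  γ[a; MIN(g)→h]((R − π[g,a](ρ[a/e](ρ[g/b](S))))) → 3
  ρ[c/a](γ[a; MIN(g)→h]((R − π[g,a](ρ[a/e](ρ[g/b](S)))))) → 3
  π[c](ρ[c/a](γ[a; MIN(g)→h]((R − π[g,a](ρ[a/e](ρ[g/b](S))))))) → 3
  σ[c>=4](π[c](ρ[c/a](γ[a; MIN(g)→h]((R − π[g,a](ρ[a/e](ρ[g/b](S)))))))) → 1

|E| = 1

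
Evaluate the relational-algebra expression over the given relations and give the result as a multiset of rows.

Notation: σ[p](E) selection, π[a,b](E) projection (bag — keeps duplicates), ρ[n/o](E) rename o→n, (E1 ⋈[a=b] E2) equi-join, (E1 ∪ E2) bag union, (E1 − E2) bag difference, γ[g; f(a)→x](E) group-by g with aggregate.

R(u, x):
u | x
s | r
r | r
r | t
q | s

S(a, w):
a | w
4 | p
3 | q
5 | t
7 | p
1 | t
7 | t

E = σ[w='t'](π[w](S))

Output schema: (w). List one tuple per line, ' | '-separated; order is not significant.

Per-node cardinality:
  S → 6
  π[w](S) → 6
  σ[w='t'](π[w](S)) → 3

== RESULT ==
w
t
t
t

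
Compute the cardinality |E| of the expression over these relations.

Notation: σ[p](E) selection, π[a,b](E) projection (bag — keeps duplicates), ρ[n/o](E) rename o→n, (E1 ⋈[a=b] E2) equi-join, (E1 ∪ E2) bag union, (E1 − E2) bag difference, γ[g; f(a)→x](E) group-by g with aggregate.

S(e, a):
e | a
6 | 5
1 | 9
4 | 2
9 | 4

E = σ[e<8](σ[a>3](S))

Per-node cardinality:
  S → 4
  σ[a>3](S) → 3
  σ[e<8](σ[a>3](S)) → 2

|E| = 2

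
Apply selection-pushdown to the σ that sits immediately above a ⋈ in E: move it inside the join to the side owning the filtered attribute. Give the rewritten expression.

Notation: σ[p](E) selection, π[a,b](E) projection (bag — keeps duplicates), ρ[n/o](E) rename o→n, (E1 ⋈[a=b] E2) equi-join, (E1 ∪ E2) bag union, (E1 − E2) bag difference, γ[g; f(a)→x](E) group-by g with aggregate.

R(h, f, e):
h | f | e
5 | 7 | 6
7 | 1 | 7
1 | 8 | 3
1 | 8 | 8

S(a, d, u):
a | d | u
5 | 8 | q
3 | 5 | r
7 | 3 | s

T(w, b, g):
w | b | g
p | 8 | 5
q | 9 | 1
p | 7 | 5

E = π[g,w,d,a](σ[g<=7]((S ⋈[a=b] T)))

σ filters on g, owned by the right side.
E' = π[g,w,d,a]((S ⋈[a=b] σ[g<=7](T)))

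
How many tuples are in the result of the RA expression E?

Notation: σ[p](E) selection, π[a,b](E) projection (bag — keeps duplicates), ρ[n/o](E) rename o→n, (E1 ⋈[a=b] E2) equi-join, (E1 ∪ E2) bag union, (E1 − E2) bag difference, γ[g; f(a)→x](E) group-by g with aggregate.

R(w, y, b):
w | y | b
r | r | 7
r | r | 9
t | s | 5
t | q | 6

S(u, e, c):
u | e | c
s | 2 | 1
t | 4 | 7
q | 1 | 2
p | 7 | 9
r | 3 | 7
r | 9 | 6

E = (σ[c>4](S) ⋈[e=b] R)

Per-node cardinality:
  S → 6
  σ[c>4](S) → 4
  R → 4
  (σ[c>4](S) ⋈[e=b] R) → 2

|E| = 2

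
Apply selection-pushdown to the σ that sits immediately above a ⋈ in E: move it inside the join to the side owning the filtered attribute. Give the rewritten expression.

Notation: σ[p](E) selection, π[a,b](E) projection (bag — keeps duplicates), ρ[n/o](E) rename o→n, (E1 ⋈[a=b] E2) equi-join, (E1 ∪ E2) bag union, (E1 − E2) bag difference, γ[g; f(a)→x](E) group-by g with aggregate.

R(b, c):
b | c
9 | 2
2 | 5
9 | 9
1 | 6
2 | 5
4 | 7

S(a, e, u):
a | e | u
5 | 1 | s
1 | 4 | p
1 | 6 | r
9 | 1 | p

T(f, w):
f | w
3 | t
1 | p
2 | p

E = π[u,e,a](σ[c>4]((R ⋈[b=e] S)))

σ filters on c, owned by the left side.
E' = π[u,e,a]((σ[c>4](R) ⋈[b=e] S))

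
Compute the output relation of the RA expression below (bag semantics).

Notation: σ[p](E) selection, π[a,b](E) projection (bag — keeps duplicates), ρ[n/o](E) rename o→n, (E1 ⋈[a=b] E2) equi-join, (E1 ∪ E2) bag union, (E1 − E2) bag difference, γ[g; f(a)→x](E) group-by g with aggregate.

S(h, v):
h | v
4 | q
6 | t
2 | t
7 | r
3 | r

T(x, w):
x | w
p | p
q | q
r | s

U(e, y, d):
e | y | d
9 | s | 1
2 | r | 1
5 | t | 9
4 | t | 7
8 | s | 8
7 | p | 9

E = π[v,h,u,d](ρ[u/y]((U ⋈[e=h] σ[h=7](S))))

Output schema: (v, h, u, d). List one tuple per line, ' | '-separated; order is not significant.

Stepwise |·|:
  U → 6
  S → 5
  σ[h=7](S) → 1
  (U ⋈[e=h] σ[h=7](S)) → 1
  ρ[u/y]((U ⋈[e=h] σ[h=7](S))) → 1
  π[v,h,u,d](ρ[u/y]((U ⋈[e=h] σ[h=7](S)))) → 1

== RESULT ==
v | h | u | d
r | 7 | p | 9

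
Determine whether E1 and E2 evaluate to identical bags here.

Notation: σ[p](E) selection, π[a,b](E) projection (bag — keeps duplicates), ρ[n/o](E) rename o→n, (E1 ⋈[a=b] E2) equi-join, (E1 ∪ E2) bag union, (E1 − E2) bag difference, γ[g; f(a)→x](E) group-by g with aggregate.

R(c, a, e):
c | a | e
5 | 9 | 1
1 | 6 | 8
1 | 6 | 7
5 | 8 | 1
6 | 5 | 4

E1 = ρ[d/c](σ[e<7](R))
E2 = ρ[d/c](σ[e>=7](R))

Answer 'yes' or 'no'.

E1 stepwise |·|:
  R → 5
  σ[e<7](R) → 3
  ρ[d/c](σ[e<7](R)) → 3
E2 stepwise |·|:
  R → 5
  σ[e>=7](R) → 2
  ρ[d/c](σ[e>=7](R)) → 2

E1 result:
d | a | e
5 | 8 | 1
5 | 9 | 1
6 | 5 | 4
E2 result:
d | a | e
1 | 6 | 7
1 | 6 | 8
Witness: (5, 8, 1) appears 1× in E1 but 0× in E2.

no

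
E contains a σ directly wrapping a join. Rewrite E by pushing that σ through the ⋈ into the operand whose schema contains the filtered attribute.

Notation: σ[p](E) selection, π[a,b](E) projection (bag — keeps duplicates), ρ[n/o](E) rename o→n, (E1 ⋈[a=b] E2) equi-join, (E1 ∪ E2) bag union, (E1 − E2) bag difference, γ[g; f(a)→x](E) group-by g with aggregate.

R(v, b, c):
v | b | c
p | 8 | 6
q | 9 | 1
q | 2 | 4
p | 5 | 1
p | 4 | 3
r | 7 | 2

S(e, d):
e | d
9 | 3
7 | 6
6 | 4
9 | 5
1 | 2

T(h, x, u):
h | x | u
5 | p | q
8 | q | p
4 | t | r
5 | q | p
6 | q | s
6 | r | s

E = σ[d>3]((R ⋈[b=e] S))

σ filters on d, owned by the right side.
E' = (R ⋈[b=e] σ[d>3](S))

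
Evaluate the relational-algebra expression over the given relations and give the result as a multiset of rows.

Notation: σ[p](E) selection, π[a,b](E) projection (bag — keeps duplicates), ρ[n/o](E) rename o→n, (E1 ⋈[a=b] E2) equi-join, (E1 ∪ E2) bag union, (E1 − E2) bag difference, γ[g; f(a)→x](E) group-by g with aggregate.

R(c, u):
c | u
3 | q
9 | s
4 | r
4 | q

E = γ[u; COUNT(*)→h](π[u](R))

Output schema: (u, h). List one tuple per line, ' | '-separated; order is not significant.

Row counts bottom-up:
  R → 4
  π[u](R) → 4
  γ[u; COUNT(*)→h](π[u](R)) → 3

== RESULT ==
u | h
q | 2
r | 1
s | 1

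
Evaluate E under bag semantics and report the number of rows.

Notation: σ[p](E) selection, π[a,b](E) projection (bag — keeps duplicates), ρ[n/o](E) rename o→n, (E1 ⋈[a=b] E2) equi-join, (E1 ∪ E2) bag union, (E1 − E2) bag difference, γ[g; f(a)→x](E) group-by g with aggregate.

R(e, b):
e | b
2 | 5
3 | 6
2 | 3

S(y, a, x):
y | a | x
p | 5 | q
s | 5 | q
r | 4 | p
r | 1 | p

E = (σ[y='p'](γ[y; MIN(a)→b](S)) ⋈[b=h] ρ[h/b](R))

Row counts bottom-up:
  S → 4
  γ[y; MIN(a)→b](S) → 3
  σ[y='p'](γ[y; MIN(a)→b](S)) → 1
  R → 3
  ρ[h/b](R) → 3
  (σ[y='p'](γ[y; MIN(a)→b](S)) ⋈[b=h] ρ[h/b](R)) → 1

|E| = 1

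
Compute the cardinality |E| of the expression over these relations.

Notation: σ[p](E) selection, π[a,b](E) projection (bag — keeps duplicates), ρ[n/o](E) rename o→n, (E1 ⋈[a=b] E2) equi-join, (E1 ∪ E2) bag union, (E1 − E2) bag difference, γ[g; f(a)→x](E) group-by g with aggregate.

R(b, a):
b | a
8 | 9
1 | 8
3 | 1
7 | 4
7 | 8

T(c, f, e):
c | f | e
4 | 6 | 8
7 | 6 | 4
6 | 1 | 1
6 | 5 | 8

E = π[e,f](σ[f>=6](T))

Subexpression sizes:
  T → 4
  σ[f>=6](T) → 2
  π[e,f](σ[f>=6](T)) → 2

|E| = 2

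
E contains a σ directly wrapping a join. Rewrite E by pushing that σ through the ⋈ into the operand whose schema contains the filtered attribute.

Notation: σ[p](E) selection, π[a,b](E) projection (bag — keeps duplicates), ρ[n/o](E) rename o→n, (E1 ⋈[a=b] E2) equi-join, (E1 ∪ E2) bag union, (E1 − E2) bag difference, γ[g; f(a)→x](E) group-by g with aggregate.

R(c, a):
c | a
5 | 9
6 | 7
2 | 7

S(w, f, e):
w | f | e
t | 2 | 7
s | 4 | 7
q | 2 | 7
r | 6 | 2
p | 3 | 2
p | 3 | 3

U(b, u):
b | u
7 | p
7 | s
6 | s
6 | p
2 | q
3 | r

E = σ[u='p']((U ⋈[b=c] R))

σ filters on u, owned by the left side.
E' = (σ[u='p'](U) ⋈[b=c] R)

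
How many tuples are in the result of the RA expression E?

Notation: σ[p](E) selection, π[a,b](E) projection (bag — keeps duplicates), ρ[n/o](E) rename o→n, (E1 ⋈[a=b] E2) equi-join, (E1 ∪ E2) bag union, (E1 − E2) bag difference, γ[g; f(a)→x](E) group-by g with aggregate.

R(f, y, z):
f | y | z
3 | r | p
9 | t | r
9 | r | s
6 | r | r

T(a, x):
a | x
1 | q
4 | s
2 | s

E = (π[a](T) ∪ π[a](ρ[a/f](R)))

Per-node cardinality:
  T → 3
  π[a](T) → 3
  R → 4
  ρ[a/f](R) → 4
  π[a](ρ[a/f](R)) → 4
  (π[a](T) ∪ π[a](ρ[a/f](R))) → 7

|E| = 7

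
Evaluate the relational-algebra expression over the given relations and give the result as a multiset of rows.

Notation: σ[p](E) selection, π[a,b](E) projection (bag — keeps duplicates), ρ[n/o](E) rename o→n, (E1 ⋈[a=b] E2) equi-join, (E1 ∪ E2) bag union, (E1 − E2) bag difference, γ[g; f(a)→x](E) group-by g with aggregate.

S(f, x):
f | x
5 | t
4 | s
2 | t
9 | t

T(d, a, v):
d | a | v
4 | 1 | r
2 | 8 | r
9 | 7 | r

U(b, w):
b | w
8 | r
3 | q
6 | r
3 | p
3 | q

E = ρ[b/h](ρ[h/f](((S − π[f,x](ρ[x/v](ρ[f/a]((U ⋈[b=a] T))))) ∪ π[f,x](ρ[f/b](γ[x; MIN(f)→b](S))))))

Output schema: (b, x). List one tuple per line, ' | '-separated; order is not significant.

Per-node cardinality:
  S → 4
  U → 5
  T → 3
  (U ⋈[b=a] T) → 1
  ρ[f/a]((U ⋈[b=a] T)) → 1
  ρ[x/v](ρ[f/a]((U ⋈[b=a] T))) → 1
  π[f,x](ρ[x/v](ρ[f/a]((U ⋈[b=a] T)))) → 1
  (S − π[f,x](ρ[x/v](ρ[f/a]((U ⋈[b=a] T))))) → 4
  S → 4
  γ[x; MIN(f)→b](S) → 2
  ρ[f/b](γ[x; MIN(f)→b](S)) → 2
  π[f,x](ρ[f/b](γ[x; MIN(f)→b](S))) → 2
  ((S − π[f,x](ρ[x/v](ρ[f/a]((U ⋈[b=a] T))))) ∪ π[f,x](ρ[f/b](γ[x; MIN(f)→b](S)))) → 6
  ρ[h/f](((S − π[f,x](ρ[x/v](ρ[f/a]((U ⋈[b=a] T))))) ∪ π[f,x](ρ[f/b](γ[x; MIN(f)→b](S))))) → 6
  ρ[b/h](ρ[h/f](((S − π[f,x](ρ[x/v](ρ[f/a]((U ⋈[b=a] T))))) ∪ π[f,x](ρ[f/b](γ[x; MIN(f)→b](S)))))) → 6

== RESULT ==
b | x
2 | t
2 | t
4 | s
4 | s
5 | t
9 | t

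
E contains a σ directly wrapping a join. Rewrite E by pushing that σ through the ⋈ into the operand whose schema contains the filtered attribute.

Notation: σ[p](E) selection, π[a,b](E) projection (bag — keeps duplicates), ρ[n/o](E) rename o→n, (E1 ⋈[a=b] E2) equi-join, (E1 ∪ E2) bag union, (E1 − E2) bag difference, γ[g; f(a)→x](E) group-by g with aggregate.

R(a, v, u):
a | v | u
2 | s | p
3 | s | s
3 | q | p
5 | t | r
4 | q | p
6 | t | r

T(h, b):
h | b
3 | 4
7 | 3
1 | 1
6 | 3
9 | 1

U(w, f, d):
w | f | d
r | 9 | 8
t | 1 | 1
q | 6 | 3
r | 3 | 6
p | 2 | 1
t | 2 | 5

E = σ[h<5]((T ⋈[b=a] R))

σ filters on h, owned by the left side.
E' = (σ[h<5](T) ⋈[b=a] R)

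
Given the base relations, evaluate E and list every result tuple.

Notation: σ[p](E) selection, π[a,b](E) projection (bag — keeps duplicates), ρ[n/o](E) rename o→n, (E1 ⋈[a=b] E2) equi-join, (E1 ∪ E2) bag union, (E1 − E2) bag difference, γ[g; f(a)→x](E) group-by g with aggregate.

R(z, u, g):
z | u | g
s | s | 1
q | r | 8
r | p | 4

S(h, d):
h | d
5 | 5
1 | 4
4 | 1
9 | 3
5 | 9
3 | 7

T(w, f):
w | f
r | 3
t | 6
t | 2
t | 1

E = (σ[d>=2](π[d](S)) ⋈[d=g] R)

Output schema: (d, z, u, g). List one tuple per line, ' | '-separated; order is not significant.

Per-node cardinality:
  S → 6
  π[d](S) → 6
  σ[d>=2](π[d](S)) → 5
  R → 3
  (σ[d>=2](π[d](S)) ⋈[d=g] R) → 1

== RESULT ==
d | z | u | g
4 | r | p | 4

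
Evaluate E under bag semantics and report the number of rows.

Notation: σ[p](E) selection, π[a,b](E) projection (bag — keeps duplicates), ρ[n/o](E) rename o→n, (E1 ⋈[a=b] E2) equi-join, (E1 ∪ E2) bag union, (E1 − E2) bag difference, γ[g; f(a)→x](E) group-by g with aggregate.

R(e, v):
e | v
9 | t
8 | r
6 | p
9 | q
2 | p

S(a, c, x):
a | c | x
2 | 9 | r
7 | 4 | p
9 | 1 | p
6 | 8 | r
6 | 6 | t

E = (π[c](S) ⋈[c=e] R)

Row counts bottom-up:
  S → 5
  π[c](S) → 5
  R → 5
  (π[c](S) ⋈[c=e] R) → 4

|E| = 4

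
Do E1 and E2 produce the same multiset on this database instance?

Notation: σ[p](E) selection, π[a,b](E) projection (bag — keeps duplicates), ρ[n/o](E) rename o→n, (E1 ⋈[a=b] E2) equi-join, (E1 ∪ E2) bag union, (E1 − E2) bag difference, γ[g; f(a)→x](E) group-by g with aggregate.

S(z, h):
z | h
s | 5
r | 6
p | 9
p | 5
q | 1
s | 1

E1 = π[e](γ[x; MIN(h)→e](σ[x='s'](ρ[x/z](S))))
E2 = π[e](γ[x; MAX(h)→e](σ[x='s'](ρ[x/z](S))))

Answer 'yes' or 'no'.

E1 stepwise |·|:
  S → 6
  ρ[x/z](S) → 6
  σ[x='s'](ρ[x/z](S)) → 2
  γ[x; MIN(h)→e](σ[x='s'](ρ[x/z](S))) → 1
  π[e](γ[x; MIN(h)→e](σ[x='s'](ρ[x/z](S)))) → 1
E2 stepwise |·|:
  S → 6
  ρ[x/z](S) → 6
  σ[x='s'](ρ[x/z](S)) → 2
  γ[x; MAX(h)→e](σ[x='s'](ρ[x/z](S))) → 1
  π[e](γ[x; MAX(h)→e](σ[x='s'](ρ[x/z](S)))) → 1

E1 result:
e
1
E2 result:
e
5
Witness: (1,) appears 1× in E1 but 0× in E2.

no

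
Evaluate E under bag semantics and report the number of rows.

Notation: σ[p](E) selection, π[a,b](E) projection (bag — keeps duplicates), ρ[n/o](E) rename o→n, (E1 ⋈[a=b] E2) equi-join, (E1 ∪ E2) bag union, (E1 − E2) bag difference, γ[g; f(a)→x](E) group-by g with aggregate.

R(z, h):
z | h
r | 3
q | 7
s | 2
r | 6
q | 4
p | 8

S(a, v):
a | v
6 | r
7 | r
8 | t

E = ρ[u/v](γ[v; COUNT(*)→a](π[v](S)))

Per-node cardinality:
  S → 3
  π[v](S) → 3
  γ[v; COUNT(*)→a](π[v](S)) → 2
  ρ[u/v](γ[v; COUNT(*)→a](π[v](S))) → 2

|E| = 2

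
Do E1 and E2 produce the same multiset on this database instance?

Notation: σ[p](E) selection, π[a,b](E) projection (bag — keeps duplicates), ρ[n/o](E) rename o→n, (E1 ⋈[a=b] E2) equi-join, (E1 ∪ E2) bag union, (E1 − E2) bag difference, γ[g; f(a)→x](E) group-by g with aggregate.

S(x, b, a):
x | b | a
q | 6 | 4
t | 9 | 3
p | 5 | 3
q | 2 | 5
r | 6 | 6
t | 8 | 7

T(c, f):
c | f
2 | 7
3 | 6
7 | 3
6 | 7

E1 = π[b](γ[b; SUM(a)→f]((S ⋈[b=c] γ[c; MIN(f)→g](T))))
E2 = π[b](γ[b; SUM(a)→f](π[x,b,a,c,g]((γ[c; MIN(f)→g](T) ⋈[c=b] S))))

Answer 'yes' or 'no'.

E1 row counts bottom-up:
  S → 6
  T → 4
  γ[c; MIN(f)→g](T) → 4
  (S ⋈[b=c] γ[c; MIN(f)→g](T)) → 3
  γ[b; SUM(a)→f]((S ⋈[b=c] γ[c; MIN(f)→g](T))) → 2
  π[b](γ[b; SUM(a)→f]((S ⋈[b=c] γ[c; MIN(f)→g](T)))) → 2
E2 row counts bottom-up:
  T → 4
  γ[c; MIN(f)→g](T) → 4
  S → 6
  (γ[c; MIN(f)→g](T) ⋈[c=b] S) → 3
  π[x,b,a,c,g]((γ[c; MIN(f)→g](T) ⋈[c=b] S)) → 3
  γ[b; SUM(a)→f](π[x,b,a,c,g]((γ[c; MIN(f)→g](T) ⋈[c=b] S))) → 2
  π[b](γ[b; SUM(a)→f](π[x,b,a,c,g]((γ[c; MIN(f)→g](T) ⋈[c=b] S)))) → 2

E1 and E2 produce the same multiset:
b
2
6

yes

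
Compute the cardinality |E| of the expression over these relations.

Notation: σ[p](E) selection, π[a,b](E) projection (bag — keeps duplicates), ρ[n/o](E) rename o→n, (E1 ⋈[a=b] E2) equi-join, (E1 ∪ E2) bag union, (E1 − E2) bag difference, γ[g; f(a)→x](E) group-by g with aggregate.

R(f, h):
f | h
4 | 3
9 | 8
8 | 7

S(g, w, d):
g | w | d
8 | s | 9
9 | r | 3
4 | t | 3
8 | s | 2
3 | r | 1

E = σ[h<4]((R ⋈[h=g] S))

Row counts bottom-up:
  R → 3
  S → 5
  (R ⋈[h=g] S) → 3
  σ[h<4]((R ⋈[h=g] S)) → 1

|E| = 1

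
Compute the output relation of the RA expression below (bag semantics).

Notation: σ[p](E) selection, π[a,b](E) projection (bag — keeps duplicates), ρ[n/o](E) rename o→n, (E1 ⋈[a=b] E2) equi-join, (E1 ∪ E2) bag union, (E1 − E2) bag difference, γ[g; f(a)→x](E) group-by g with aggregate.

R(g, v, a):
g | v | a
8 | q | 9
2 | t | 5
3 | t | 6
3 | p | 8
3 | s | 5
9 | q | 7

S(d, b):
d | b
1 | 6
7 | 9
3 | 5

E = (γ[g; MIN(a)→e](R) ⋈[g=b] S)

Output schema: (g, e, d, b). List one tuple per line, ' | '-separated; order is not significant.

Per-node cardinality:
  R → 6
  γ[g; MIN(a)→e](R) → 4
  S → 3
  (γ[g; MIN(a)→e](R) ⋈[g=b] S) → 1

== RESULT ==
g | e | d | b
9 | 7 | 7 | 9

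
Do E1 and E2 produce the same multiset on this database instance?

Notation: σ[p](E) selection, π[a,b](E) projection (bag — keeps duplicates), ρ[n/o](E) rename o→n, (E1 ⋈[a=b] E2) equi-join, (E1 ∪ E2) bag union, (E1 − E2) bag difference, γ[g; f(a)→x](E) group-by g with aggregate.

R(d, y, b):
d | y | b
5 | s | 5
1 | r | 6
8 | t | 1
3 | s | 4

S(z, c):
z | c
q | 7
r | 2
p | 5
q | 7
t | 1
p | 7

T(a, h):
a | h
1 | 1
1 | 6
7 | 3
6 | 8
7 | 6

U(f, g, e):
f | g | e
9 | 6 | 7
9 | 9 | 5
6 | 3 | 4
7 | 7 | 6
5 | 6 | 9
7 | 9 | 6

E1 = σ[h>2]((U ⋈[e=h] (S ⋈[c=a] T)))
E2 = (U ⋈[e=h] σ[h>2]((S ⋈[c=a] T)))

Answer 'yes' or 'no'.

E1 stepwise |·|:
  U → 6
  S → 6
  T → 5
  (S ⋈[c=a] T) → 8
  (U ⋈[e=h] (S ⋈[c=a] T)) → 8
  σ[h>2]((U ⋈[e=h] (S ⋈[c=a] T))) → 8
E2 stepwise |·|:
  U → 6
  S → 6
  T → 5
  (S ⋈[c=a] T) → 8
  σ[h>2]((S ⋈[c=a] T)) → 7
  (U ⋈[e=h] σ[h>2]((S ⋈[c=a] T))) → 8

E1 and E2 produce the same multiset:
f | g | e | z | c | a | h
7 | 7 | 6 | p | 7 | 7 | 6
7 | 7 | 6 | q | 7 | 7 | 6
7 | 7 | 6 | q | 7 | 7 | 6
7 | 7 | 6 | t | 1 | 1 | 6
7 | 9 | 6 | p | 7 | 7 | 6
7 | 9 | 6 | q | 7 | 7 | 6
7 | 9 | 6 | q | 7 | 7 | 6
7 | 9 | 6 | t | 1 | 1 | 6

yes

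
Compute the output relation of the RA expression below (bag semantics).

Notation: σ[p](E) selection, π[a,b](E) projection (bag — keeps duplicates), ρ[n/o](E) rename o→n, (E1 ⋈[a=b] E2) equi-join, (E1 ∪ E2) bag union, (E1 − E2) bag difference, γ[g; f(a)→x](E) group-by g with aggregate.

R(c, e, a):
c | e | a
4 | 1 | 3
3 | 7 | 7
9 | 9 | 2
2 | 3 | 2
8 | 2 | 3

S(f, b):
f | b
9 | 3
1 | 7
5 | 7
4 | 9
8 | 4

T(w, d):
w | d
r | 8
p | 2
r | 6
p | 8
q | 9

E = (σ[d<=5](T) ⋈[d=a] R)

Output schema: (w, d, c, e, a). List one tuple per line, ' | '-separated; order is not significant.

Row counts bottom-up:
  T → 5
  σ[d<=5](T) → 1
  R → 5
  (σ[d<=5](T) ⋈[d=a] R) → 2

== RESULT ==
w | d | c | e | a
p | 2 | 2 | 3 | 2
p | 2 | 9 | 9 | 2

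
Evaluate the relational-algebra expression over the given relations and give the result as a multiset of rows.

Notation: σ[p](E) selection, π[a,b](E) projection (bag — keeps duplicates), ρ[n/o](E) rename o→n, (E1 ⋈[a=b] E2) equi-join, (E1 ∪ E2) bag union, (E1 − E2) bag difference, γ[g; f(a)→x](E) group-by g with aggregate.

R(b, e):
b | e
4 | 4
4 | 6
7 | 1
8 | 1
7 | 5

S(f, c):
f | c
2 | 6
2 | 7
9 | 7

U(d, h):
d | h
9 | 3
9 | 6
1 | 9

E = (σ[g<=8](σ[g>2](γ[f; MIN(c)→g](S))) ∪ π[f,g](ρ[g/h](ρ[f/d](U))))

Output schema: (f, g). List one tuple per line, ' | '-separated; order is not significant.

Stepwise |·|:
  S → 3
  γ[f; MIN(c)→g](S) → 2
  σ[g>2](γ[f; MIN(c)→g](S)) → 2
  σ[g<=8](σ[g>2](γ[f; MIN(c)→g](S))) → 2
  U → 3
  ρ[f/d](U) → 3
  ρ[g/h](ρ[f/d](U)) → 3
  π[f,g](ρ[g/h](ρ[f/d](U))) → 3
  (σ[g<=8](σ[g>2](γ[f; MIN(c)→g](S))) ∪ π[f,g](ρ[g/h](ρ[f/d](U)))) → 5

== RESULT ==
f | g
1 | 9
2 | 6
9 | 3
9 | 6
9 | 7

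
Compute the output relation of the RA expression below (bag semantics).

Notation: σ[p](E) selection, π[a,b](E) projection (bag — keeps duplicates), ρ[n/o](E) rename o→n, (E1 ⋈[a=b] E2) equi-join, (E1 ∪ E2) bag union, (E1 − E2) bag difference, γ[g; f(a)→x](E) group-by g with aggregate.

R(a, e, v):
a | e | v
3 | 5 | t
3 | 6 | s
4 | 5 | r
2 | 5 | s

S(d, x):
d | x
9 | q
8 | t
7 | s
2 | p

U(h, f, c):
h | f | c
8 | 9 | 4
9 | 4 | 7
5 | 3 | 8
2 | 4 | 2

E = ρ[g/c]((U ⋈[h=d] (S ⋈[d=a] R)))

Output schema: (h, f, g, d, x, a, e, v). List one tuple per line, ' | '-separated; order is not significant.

Subexpression sizes:
  U → 4
  S → 4
  R → 4
  (S ⋈[d=a] R) → 1
  (U ⋈[h=d] (S ⋈[d=a] R)) → 1
  ρ[g/c]((U ⋈[h=d] (S ⋈[d=a] R))) → 1

== RESULT ==
h | f | g | d | x | a | e | v
2 | 4 | 2 | 2 | p | 2 | 5 | s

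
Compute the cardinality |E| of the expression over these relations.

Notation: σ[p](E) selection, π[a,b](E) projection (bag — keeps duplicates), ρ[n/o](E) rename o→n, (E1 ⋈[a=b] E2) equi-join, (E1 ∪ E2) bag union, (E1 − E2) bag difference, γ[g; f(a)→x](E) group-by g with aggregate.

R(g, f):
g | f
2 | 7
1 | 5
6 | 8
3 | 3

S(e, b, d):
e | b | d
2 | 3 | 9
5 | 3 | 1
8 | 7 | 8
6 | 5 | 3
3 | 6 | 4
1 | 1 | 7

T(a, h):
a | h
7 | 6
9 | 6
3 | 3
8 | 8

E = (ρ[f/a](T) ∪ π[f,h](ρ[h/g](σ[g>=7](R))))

Stepwise |·|:
  T → 4
  ρ[f/a](T) → 4
  R → 4
  σ[g>=7](R) → 0
  ρ[h/g](σ[g>=7](R)) → 0
  π[f,h](ρ[h/g](σ[g>=7](R))) → 0
  (ρ[f/a](T) ∪ π[f,h](ρ[h/g](σ[g>=7](R)))) → 4

|E| = 4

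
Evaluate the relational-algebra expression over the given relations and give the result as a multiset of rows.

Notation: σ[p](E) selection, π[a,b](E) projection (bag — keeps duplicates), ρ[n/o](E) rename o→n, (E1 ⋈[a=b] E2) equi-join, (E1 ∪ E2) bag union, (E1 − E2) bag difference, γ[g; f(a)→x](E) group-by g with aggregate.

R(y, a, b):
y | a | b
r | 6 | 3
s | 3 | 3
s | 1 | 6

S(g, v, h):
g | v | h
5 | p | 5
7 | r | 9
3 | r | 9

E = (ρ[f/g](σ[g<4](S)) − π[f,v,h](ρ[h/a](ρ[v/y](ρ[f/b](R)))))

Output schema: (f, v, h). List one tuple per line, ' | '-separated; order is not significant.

Subexpression sizes:
  S → 3
  σ[g<4](S) → 1
  ρ[f/g](σ[g<4](S)) → 1
  R → 3
  ρ[f/b](R) → 3
  ρ[v/y](ρ[f/b](R)) → 3
  ρ[h/a](ρ[v/y](ρ[f/b](R))) → 3
  π[f,v,h](ρ[h/a](ρ[v/y](ρ[f/b](R)))) → 3
  (ρ[f/g](σ[g<4](S)) − π[f,v,h](ρ[h/a](ρ[v/y](ρ[f/b](R))))) → 1

== RESULT ==
f | v | h
3 | r | 9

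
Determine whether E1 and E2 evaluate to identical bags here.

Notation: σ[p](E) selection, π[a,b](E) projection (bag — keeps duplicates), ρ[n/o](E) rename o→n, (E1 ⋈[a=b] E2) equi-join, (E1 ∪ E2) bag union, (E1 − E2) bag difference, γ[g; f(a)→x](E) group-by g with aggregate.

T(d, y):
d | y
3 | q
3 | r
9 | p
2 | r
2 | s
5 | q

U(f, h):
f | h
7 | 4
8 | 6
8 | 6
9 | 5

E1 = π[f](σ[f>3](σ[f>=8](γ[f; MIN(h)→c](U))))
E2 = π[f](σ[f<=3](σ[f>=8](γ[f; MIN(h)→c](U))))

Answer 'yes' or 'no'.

E1 stepwise |·|:
  U → 4
  γ[f; MIN(h)→c](U) → 3
  σ[f>=8](γ[f; MIN(h)→c](U)) → 2
  σ[f>3](σ[f>=8](γ[f; MIN(h)→c](U))) → 2
  π[f](σ[f>3](σ[f>=8](γ[f; MIN(h)→c](U)))) → 2
E2 stepwise |·|:
  U → 4
  γ[f; MIN(h)→c](U) → 3
  σ[f>=8](γ[f; MIN(h)→c](U)) → 2
  σ[f<=3](σ[f>=8](γ[f; MIN(h)→c](U))) → 0
  π[f](σ[f<=3](σ[f>=8](γ[f; MIN(h)→c](U)))) → 0

E1 result:
f
8
9
E2 result:
f
(0 rows)
Witness: (8,) appears 1× in E1 but 0× in E2.

no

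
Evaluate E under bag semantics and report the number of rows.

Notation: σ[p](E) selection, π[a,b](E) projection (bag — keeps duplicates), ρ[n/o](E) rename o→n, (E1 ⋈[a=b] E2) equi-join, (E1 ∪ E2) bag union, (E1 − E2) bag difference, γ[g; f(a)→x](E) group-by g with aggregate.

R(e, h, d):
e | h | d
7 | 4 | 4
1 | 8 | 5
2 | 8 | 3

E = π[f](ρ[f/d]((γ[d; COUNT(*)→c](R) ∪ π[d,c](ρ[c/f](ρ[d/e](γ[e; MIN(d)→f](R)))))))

Subexpression sizes:
  R → 3
  γ[d; COUNT(*)→c](R) → 3
  R → 3
  γ[e; MIN(d)→f](R) → 3
  ρ[d/e](γ[e; MIN(d)→f](R)) → 3
  ρ[c/f](ρ[d/e](γ[e; MIN(d)→f](R))) → 3
  π[d,c](ρ[c/f](ρ[d/e](γ[e; MIN(d)→f](R)))) → 3
  (γ[d; COUNT(*)→c](R) ∪ π[d,c](ρ[c/f](ρ[d/e](γ[e; MIN(d)→f](R))))) → 6
  ρ[f/d]((γ[d; COUNT(*)→c](R) ∪ π[d,c](ρ[c/f](ρ[d/e](γ[e; MIN(d)→f](R)))))) → 6
  π[f](ρ[f/d]((γ[d; COUNT(*)→c](R) ∪ π[d,c](ρ[c/f](ρ[d/e](γ[e; MIN(d)→f](R))))))) → 6

|E| = 6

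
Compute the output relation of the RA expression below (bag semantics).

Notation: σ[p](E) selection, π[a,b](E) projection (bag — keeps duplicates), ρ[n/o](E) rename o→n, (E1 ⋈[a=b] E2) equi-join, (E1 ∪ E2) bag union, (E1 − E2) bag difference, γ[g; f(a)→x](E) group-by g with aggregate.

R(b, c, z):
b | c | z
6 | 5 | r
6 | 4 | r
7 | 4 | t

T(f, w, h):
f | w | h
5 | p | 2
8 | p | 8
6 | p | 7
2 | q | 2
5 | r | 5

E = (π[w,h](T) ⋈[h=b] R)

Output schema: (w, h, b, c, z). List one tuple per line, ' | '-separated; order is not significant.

Subexpression sizes:
  T → 5
  π[w,h](T) → 5
  R → 3
  (π[w,h](T) ⋈[h=b] R) → 1

== RESULT ==
w | h | b | c | z
p | 7 | 7 | 4 | t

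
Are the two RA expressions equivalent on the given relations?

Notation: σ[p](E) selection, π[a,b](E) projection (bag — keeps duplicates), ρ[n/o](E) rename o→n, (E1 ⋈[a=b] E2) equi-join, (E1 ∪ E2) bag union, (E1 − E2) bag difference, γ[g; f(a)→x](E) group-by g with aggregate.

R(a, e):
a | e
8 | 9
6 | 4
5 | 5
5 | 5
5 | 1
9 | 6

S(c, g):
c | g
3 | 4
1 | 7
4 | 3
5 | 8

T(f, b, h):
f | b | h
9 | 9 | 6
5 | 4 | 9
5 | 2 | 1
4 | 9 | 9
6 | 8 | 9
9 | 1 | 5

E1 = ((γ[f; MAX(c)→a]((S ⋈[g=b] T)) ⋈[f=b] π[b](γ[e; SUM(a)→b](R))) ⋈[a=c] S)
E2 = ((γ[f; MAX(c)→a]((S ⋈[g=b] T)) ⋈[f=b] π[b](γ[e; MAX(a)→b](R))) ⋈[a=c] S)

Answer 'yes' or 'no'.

E1 row counts bottom-up:
  S → 4
  T → 6
  (S ⋈[g=b] T) → 2
  γ[f; MAX(c)→a]((S ⋈[g=b] T)) → 2
  R → 6
  γ[e; SUM(a)→b](R) → 5
  π[b](γ[e; SUM(a)→b](R)) → 5
  (γ[f; MAX(c)→a]((S ⋈[g=b] T)) ⋈[f=b] π[b](γ[e; SUM(a)→b](R))) → 2
  S → 4
  ((γ[f; MAX(c)→a]((S ⋈[g=b] T)) ⋈[f=b] π[b](γ[e; SUM(a)→b](R))) ⋈[a=c] S) → 2
E2 row counts bottom-up:
  S → 4
  T → 6
  (S ⋈[g=b] T) → 2
  γ[f; MAX(c)→a]((S ⋈[g=b] T)) → 2
  R → 6
  γ[e; MAX(a)→b](R) → 5
  π[b](γ[e; MAX(a)→b](R)) → 5
  (γ[f; MAX(c)→a]((S ⋈[g=b] T)) ⋈[f=b] π[b](γ[e; MAX(a)→b](R))) → 3
  S → 4
  ((γ[f; MAX(c)→a]((S ⋈[g=b] T)) ⋈[f=b] π[b](γ[e; MAX(a)→b](R))) ⋈[a=c] S) → 3

E1 result:
f | a | b | c | g
5 | 3 | 5 | 3 | 4
6 | 5 | 6 | 5 | 8
E2 result:
f | a | b | c | g
5 | 3 | 5 | 3 | 4
5 | 3 | 5 | 3 | 4
6 | 5 | 6 | 5 | 8
Witness: (5, 3, 5, 3, 4) appears 1× in E1 but 2× in E2.

no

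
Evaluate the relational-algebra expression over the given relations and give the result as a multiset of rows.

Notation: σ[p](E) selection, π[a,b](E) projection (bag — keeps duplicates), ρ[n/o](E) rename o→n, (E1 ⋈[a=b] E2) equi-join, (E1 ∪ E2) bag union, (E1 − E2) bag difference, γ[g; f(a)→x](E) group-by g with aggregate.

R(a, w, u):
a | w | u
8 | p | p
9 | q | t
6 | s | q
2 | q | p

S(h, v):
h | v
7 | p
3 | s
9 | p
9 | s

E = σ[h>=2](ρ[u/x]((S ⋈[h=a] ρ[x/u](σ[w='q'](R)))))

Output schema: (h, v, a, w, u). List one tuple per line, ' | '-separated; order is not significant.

Row counts bottom-up:
  S → 4
  R → 4
  σ[w='q'](R) → 2
  ρ[x/u](σ[w='q'](R)) → 2
  (S ⋈[h=a] ρ[x/u](σ[w='q'](R))) → 2
  ρ[u/x]((S ⋈[h=a] ρ[x/u](σ[w='q'](R)))) → 2
  σ[h>=2](ρ[u/x]((S ⋈[h=a] ρ[x/u](σ[w='q'](R))))) → 2

== RESULT ==
h | v | a | w | u
9 | p | 9 | q | t
9 | s | 9 | q | t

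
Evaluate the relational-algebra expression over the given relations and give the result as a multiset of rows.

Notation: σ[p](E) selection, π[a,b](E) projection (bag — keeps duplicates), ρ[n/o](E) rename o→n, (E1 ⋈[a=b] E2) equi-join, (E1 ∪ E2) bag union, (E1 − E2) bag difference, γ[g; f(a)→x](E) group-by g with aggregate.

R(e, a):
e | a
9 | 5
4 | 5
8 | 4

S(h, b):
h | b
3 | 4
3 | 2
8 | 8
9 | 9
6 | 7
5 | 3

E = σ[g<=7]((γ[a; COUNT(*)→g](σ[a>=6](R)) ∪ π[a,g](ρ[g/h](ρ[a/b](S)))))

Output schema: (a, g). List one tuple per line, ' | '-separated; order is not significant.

Stepwise |·|:
  R → 3
  σ[a>=6](R) → 0
  γ[a; COUNT(*)→g](σ[a>=6](R)) → 0
  S → 6
  ρ[a/b](S) → 6
  ρ[g/h](ρ[a/b](S)) → 6
  π[a,g](ρ[g/h](ρ[a/b](S))) → 6
  (γ[a; COUNT(*)→g](σ[a>=6](R)) ∪ π[a,g](ρ[g/h](ρ[a/b](S)))) → 6
  σ[g<=7]((γ[a; COUNT(*)→g](σ[a>=6](R)) ∪ π[a,g](ρ[g/h](ρ[a/b](S))))) → 4

== RESULT ==
a | g
2 | 3
3 | 5
4 | 3
7 | 6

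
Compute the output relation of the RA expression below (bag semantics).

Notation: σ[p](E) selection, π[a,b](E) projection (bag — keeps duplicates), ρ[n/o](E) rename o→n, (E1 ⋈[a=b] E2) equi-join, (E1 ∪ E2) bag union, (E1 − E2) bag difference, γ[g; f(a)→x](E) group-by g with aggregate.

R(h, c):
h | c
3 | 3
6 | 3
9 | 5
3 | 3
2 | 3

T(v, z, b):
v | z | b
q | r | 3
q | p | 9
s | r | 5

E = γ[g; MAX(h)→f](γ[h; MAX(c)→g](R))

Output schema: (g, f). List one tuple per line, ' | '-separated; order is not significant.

Subexpression sizes:
  R → 5
  γ[h; MAX(c)→g](R) → 4
  γ[g; MAX(h)→f](γ[h; MAX(c)→g](R)) → 2

== RESULT ==
g | f
3 | 6
5 | 9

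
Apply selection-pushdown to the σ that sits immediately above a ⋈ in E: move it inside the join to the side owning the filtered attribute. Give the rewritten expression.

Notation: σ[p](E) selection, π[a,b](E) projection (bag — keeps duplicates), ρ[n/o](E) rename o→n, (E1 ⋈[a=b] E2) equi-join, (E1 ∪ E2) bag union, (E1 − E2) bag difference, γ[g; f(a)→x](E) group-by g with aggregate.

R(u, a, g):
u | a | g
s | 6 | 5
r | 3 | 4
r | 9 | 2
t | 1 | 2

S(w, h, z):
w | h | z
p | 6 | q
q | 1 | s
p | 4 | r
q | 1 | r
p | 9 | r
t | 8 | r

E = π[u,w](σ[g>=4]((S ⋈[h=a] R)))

σ filters on g, owned by the right side.
E' = π[u,w]((S ⋈[h=a] σ[g>=4](R)))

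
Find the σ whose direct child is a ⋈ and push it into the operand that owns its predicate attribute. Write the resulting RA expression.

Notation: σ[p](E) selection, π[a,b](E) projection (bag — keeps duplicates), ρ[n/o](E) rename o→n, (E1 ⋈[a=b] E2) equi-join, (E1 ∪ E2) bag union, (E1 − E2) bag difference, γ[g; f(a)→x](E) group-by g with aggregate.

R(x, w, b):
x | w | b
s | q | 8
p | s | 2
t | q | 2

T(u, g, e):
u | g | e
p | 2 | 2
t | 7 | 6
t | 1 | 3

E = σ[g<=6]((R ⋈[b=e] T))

σ filters on g, owned by the right side.
E' = (R ⋈[b=e] σ[g<=6](T))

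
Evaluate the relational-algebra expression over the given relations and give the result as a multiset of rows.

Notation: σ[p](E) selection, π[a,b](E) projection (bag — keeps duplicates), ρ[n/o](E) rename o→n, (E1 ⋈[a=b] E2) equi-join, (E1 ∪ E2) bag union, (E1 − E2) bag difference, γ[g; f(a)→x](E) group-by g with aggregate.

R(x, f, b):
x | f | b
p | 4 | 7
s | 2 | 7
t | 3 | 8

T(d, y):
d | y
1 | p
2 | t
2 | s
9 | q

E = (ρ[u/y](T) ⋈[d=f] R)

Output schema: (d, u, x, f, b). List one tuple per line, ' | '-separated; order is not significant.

Stepwise |·|:
  T → 4
  ρ[u/y](T) → 4
  R → 3
  (ρ[u/y](T) ⋈[d=f] R) → 2

== RESULT ==
d | u | x | f | b
2 | s | s | 2 | 7
2 | t | s | 2 | 7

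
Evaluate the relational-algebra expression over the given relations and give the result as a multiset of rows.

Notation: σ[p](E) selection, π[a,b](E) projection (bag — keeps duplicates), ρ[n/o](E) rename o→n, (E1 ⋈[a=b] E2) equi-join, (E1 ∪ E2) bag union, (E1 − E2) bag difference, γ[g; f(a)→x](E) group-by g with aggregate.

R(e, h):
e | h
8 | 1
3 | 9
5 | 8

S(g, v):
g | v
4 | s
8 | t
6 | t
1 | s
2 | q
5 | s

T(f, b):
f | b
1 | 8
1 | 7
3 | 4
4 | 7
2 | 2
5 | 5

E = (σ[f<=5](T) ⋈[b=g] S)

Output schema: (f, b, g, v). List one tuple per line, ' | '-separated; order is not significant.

Row counts bottom-up:
  T → 6
  σ[f<=5](T) → 6
  S → 6
  (σ[f<=5](T) ⋈[b=g] S) → 4

== RESULT ==
f | b | g | v
1 | 8 | 8 | t
2 | 2 | 2 | q
3 | 4 | 4 | s
5 | 5 | 5 | s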